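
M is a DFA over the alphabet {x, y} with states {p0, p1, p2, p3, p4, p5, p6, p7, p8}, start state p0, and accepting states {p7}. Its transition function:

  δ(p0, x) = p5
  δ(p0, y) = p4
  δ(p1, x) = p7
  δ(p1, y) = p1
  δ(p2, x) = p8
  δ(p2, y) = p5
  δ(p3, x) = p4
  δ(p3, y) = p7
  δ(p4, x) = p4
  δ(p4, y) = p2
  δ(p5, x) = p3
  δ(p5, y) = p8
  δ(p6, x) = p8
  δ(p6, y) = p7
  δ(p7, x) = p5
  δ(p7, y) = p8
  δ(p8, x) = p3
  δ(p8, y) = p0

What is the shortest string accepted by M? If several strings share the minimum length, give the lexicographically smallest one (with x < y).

xxy

A breadth-first search from p0 reaches an accepting state first via the path p0 → p5 → p3 → p7 on input xxy.
No string of length < 3 is accepted (BFS exhausts all shorter strings without reaching an accepting state), and xxy is the lexicographically least accepting string of length 3.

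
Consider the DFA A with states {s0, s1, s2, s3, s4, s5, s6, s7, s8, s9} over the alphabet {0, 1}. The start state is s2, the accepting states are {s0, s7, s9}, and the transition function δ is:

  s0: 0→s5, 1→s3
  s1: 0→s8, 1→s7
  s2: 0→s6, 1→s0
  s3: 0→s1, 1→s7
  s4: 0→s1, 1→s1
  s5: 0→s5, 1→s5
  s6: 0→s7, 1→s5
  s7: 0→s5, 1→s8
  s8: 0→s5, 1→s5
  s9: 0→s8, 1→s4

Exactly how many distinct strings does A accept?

4

The useful subgraph on states {s0, s1, s2, s3, s6, s7} is acyclic, so L(A) is finite; the longest accepting path visits 5 useful states, giving maximum string length 4.
Counting accepting paths from s2 by length: 1 of length 1, 1 of length 2, 1 of length 3, 1 of length 4. Total 4.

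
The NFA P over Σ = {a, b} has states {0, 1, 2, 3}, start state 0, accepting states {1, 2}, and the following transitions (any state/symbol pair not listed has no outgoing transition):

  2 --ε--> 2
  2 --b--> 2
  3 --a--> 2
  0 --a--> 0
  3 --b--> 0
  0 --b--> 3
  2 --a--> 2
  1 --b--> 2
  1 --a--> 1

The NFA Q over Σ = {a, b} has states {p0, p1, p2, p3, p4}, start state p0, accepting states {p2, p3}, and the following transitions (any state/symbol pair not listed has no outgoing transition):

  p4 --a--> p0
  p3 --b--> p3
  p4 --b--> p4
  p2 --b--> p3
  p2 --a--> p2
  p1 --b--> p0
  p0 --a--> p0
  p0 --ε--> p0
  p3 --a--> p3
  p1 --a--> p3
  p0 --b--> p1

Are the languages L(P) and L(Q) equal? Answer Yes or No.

Exploring the product automaton P × Q from the start pair (0, p0), following both machines on each input symbol, reaches 3 state pairs: (0, p0), (3, p1), (2, p3).
P accepts in {1, 2} and Q accepts in {p2, p3}. In every reachable pair the two components are either both accepting — (2, p3) — or both non-accepting, so no string is accepted by exactly one of the machines: L(P) \ L(Q) and L(Q) \ L(P) are both empty.
Hence every string is accepted by P iff it is accepted by Q, and the two languages coincide.

Yes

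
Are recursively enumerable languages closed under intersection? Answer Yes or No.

Run the recogniser for L₁; if it accepts, run the recogniser for L₂ and accept if that accepts too. If either runs forever the input is never accepted, which is all a recogniser needs.
So the recursively enumerable languages are closed under intersection.

Yes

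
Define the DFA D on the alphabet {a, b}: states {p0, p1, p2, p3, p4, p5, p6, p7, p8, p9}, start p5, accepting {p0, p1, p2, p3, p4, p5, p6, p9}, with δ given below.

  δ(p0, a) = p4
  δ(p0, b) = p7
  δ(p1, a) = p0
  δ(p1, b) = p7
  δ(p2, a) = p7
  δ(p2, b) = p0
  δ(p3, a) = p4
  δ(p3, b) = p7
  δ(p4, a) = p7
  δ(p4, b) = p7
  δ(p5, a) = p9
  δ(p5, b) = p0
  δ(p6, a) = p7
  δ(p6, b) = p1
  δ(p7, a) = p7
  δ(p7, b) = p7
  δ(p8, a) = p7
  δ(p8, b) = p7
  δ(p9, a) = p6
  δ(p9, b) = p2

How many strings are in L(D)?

The useful subgraph on states {p0, p1, p2, p4, p5, p6, p9} is acyclic, so L(D) is finite; the longest accepting path visits 6 useful states, giving maximum string length 5.
Counting accepting paths from p5 by length: 1 of length 0, 2 of length 1, 3 of length 2, 2 of length 3, 2 of length 4, 1 of length 5. Total 11.

11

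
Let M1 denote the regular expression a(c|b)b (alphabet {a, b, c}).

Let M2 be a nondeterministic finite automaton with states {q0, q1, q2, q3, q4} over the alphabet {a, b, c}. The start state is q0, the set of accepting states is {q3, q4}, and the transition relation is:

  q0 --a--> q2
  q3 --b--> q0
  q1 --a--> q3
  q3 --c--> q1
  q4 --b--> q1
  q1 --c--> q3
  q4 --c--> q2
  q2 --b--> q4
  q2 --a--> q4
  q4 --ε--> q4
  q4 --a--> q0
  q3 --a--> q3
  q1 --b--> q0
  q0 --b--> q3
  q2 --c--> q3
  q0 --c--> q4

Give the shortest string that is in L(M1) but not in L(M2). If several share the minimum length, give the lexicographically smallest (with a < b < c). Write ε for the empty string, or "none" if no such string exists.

abb

The string abb is accepted by M1 but not by M2.
No shorter string lies in the difference, and abb is the lexicographically first length-3 string in L(M1) \ L(M2).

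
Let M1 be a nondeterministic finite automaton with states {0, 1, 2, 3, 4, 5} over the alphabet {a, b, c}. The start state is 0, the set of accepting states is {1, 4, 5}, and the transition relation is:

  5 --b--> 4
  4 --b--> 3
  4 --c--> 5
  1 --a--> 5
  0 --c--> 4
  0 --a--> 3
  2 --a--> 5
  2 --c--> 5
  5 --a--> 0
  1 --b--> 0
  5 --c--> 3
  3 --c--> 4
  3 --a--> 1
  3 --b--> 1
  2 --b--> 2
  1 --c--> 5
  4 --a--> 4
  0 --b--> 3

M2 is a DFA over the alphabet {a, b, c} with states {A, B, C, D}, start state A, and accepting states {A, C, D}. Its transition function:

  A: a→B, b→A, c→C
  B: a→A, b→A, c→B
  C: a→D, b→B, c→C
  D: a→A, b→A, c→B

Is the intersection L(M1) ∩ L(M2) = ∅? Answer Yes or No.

The string c is accepted by both M1 and M2.
Hence L(M1) ∩ L(M2) ≠ ∅.

No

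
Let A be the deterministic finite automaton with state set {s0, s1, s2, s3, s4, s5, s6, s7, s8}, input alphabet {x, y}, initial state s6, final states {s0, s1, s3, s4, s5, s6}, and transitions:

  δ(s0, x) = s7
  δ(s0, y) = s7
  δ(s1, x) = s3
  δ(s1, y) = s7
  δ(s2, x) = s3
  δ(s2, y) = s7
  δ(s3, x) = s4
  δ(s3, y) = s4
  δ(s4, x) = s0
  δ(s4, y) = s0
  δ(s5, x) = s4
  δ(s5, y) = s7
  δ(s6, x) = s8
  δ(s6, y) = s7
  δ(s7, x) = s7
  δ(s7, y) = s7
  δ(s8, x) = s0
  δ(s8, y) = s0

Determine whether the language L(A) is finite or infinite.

finite

The useful states (reachable from s6 and able to reach an accepting state) are {s0, s6, s8}.
Restricted to these states the transition graph has no cycle, so every accepting path has bounded length and L is finite.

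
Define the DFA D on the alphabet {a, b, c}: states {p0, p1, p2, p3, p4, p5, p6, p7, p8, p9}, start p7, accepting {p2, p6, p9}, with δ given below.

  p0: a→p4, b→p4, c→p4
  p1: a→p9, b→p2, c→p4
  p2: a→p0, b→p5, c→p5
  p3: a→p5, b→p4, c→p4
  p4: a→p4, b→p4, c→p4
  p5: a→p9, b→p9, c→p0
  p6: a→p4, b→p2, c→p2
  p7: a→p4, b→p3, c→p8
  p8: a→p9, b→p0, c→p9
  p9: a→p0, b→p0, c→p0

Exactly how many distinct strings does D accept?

4

The useful subgraph on states {p3, p5, p7, p8, p9} is acyclic, so L(D) is finite; the longest accepting path visits 4 useful states, giving maximum string length 3.
Counting accepting paths from p7 by length: 2 of length 2, 2 of length 3. Total 4.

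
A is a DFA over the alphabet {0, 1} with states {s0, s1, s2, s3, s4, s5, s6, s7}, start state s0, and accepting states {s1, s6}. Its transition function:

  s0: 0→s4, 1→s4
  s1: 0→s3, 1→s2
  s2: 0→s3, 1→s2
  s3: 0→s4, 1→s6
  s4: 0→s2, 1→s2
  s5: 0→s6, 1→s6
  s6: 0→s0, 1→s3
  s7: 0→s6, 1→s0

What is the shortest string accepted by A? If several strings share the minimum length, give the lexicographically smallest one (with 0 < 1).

A breadth-first search from s0 reaches an accepting state first via the path s0 → s4 → s2 → s3 → s6 on input 0001.
No string of length < 4 is accepted (BFS exhausts all shorter strings without reaching an accepting state), and 0001 is the lexicographically least accepting string of length 4.

0001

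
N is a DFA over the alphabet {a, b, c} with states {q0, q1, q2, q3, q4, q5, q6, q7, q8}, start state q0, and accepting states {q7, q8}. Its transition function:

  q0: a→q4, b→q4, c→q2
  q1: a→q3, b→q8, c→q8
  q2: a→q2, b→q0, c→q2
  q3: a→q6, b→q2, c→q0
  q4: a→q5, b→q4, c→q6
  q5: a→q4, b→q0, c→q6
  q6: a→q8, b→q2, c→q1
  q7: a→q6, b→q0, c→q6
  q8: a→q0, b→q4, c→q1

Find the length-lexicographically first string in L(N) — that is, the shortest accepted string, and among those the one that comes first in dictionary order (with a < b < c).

aca

A breadth-first search from q0 reaches an accepting state first via the path q0 → q4 → q6 → q8 on input aca.
No string of length < 3 is accepted (BFS exhausts all shorter strings without reaching an accepting state), and aca is the lexicographically least accepting string of length 3.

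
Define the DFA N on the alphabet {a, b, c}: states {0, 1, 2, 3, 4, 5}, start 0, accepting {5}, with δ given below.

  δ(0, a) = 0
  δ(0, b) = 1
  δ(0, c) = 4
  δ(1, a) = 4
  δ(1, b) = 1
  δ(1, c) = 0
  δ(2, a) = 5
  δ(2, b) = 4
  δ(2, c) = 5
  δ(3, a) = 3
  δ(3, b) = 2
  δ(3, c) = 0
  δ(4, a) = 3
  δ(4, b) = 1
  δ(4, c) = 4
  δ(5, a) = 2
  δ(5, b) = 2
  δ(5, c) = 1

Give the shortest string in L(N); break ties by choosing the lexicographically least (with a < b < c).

A breadth-first search from 0 reaches an accepting state first via the path 0 → 4 → 3 → 2 → 5 on input caba.
No string of length < 4 is accepted (BFS exhausts all shorter strings without reaching an accepting state), and caba is the lexicographically least accepting string of length 4.

caba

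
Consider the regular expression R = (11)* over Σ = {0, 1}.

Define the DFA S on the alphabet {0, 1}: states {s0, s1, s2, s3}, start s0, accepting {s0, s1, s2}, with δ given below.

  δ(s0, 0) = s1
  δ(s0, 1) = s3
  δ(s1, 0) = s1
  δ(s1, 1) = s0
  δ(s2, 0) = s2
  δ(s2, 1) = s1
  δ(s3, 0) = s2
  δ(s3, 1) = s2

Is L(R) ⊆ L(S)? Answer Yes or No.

Converting the expression R to a DFA (subset construction, then merging equivalent states) gives the minimal DFA with states {r0, r1, r2}, start state r0, accepting states {r0} and transitions r0: 0→r1, 1→r2; r1: 0→r1, 1→r1; r2: 0→r1, 1→r0.
Exploring the product automaton R × S from the start pair (r0, s0), following both machines on each input symbol, reaches 8 state pairs: (r0, s0), (r1, s1), (r2, s3), (r1, s0), (r1, s2), (r0, s2), (r1, s3), (r2, s1).
R accepts in {r0} and S accepts in {s0, s1, s2}. The reachable pairs whose R-component is accepting are (r0, s0), (r0, s2); in each of them the S-component is accepting too, so the product for L(R) \ L(S) (R-component accepting, S-component rejecting) has no reachable accepting pair and the difference is empty.
Hence every string in L(R) is also in L(S).

Yes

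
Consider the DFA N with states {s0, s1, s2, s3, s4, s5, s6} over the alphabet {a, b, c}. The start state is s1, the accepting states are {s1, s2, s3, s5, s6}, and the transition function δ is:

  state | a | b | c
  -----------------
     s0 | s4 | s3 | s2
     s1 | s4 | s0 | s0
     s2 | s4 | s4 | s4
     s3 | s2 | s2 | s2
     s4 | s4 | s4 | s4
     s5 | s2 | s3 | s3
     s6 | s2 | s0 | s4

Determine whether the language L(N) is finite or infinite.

The useful states (reachable from s1 and able to reach an accepting state) are {s0, s1, s2, s3}.
Restricted to these states the transition graph has no cycle, so every accepting path has bounded length and L is finite.

finite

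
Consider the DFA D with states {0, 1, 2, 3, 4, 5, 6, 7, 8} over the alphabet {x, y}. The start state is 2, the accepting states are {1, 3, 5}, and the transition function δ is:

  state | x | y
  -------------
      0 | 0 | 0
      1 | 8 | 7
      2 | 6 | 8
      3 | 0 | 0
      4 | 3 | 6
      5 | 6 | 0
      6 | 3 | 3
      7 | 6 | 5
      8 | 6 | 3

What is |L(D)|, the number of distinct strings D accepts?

5

The useful subgraph on states {2, 3, 6, 8} is acyclic, so L(D) is finite; the longest accepting path visits 4 useful states, giving maximum string length 3.
Counting accepting paths from 2 by length: 3 of length 2, 2 of length 3. Total 5.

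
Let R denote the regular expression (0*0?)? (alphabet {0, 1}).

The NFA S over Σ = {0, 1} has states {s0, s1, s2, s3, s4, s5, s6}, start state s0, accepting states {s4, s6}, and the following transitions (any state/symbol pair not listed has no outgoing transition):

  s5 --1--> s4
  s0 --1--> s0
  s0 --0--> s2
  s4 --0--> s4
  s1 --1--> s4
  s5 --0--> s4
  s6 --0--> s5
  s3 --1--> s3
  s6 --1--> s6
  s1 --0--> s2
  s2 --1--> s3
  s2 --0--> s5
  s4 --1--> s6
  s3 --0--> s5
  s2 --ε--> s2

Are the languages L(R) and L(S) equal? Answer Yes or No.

No

The empty string ε is accepted by R but rejected by S.
So L(R) ≠ L(S).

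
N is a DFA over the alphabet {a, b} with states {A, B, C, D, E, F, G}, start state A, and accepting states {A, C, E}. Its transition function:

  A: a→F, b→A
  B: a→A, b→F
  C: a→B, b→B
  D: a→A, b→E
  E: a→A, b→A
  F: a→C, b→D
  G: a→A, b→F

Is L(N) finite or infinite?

State A is reachable from the start and can reach an accepting state, and it lies on the cycle A → A.
Traversing that cycle any number of times yields accepted strings of unbounded length, so the language is infinite.

infinite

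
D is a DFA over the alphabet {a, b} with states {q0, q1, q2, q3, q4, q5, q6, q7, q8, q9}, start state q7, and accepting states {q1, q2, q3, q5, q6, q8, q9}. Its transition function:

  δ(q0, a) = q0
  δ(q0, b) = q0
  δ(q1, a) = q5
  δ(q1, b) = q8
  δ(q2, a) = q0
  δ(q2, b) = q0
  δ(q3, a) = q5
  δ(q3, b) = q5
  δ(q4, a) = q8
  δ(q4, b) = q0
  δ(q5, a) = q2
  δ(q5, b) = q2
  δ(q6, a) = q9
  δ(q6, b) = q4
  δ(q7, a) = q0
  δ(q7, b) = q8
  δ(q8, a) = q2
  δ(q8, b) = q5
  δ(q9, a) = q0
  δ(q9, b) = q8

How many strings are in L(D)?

The useful subgraph on states {q2, q5, q7, q8} is acyclic, so L(D) is finite; the longest accepting path visits 4 useful states, giving maximum string length 3.
Counting accepting paths from q7 by length: 1 of length 1, 2 of length 2, 2 of length 3. Total 5.

5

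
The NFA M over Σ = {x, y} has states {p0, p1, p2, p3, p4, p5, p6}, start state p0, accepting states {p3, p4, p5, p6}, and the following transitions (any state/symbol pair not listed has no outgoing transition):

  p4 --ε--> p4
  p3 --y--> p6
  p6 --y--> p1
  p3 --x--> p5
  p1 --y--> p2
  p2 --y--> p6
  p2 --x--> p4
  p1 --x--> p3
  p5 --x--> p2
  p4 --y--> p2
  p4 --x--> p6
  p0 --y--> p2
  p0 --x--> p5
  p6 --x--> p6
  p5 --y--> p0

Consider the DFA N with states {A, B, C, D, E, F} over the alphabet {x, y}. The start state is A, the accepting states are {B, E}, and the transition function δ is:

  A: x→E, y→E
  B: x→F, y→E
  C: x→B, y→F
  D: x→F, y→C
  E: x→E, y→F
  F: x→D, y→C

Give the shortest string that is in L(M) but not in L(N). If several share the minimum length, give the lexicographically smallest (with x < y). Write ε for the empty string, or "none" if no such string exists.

The string yy is accepted by M but not by N.
No shorter string lies in the difference, and yy is the lexicographically first length-2 string in L(M) \ L(N).

yy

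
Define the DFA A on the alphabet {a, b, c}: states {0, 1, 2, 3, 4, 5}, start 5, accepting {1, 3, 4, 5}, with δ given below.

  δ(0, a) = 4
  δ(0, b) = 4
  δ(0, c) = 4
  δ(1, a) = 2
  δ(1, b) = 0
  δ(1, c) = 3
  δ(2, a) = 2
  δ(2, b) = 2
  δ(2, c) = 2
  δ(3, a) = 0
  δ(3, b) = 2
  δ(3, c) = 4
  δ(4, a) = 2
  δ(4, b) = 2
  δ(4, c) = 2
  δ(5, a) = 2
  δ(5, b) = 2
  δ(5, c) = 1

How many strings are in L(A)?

The useful subgraph on states {0, 1, 3, 4, 5} is acyclic, so L(A) is finite; the longest accepting path visits 5 useful states, giving maximum string length 4.
Counting accepting paths from 5 by length: 1 of length 0, 1 of length 1, 1 of length 2, 4 of length 3, 3 of length 4. Total 10.

10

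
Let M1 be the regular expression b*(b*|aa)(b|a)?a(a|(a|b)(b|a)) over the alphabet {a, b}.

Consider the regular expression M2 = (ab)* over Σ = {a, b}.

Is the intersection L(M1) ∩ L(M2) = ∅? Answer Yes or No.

Yes

Converting the expression M1 to a DFA (subset construction, then merging equivalent states) gives the minimal DFA with states {r0, r1, r2, r3, r4, r5, r6, r7, r8, r9, r10}, start state r0, accepting states {r2, r4, r5, r6, r7, r8, r9} and transitions r0: a→r1, b→r0; r1: a→r2, b→r3; r2: a→r4, b→r5; r3: a→r6, b→r6; r4: a→r7, b→r8; r5: a→r9, b→r6; r6: a→r10, b→r10; r7: a→r8, b→r8; r8: a→r6, b→r6; r9: a→r8, b→r3; r10: a→r10, b→r10.
Converting the expression M2 to a DFA (subset construction, then merging equivalent states) gives the minimal DFA with states {t0, t1, t2}, start state t0, accepting states {t0} and transitions t0: a→t1, b→t2; t1: a→t2, b→t0; t2: a→t2, b→t2.
Exploring the product automaton M1 × M2 from the start pair (r0, t0), following both machines on each input symbol, reaches 17 state pairs: (r0, t0), (r1, t1), (r0, t2), (r2, t2), (r3, t0), (r1, t2), (r4, t2), (r5, t2), (r6, t1), (r6, t2), (r3, t2), (r7, t2), (r8, t2), (r9, t2), (r10, t2), (r10, t0), (r10, t1).
M1 accepts in {r2, r4, r5, r6, r7, r8, r9} and M2 accepts in {t0}; no reachable pair has both components accepting, so no string drives both machines to acceptance simultaneously and L(M1) ∩ L(M2) = ∅.
So no string is accepted by both, and the intersection is empty.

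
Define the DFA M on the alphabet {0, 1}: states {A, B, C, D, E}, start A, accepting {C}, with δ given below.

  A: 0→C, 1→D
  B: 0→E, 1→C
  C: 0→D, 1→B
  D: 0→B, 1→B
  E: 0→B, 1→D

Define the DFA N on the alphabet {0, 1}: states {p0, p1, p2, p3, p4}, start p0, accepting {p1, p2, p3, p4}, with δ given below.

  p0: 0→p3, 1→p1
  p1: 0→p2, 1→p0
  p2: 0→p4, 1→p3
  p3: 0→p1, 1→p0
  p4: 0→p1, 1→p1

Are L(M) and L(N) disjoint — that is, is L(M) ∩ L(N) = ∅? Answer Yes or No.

The string 0 is accepted by both M and N.
Hence L(M) ∩ L(N) ≠ ∅.

No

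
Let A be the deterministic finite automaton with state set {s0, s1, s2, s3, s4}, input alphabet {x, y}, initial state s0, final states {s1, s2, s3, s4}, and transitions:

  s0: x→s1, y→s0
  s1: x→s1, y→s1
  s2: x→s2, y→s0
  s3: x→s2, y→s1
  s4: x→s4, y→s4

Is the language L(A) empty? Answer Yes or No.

The string x is accepted: the run s0 → s1 ends in the accepting state s1.
Since at least one string is accepted, L(A) is not empty.

No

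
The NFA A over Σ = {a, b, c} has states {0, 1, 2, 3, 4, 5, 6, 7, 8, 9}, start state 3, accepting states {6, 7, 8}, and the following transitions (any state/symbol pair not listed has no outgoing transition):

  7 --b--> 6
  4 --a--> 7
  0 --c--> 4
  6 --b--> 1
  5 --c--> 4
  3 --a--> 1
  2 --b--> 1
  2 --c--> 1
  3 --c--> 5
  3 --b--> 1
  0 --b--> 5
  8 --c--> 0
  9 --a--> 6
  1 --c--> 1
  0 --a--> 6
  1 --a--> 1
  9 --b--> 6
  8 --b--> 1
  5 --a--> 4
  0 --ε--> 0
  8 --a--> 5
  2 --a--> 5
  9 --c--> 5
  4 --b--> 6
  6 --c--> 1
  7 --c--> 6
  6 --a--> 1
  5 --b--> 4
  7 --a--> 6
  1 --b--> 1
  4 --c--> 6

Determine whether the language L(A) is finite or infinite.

finite

The useful states (reachable from 3 and able to reach an accepting state) are {3, 4, 5, 6, 7}.
Restricted to these states the transition graph has no cycle, so every accepting path has bounded length and L is finite.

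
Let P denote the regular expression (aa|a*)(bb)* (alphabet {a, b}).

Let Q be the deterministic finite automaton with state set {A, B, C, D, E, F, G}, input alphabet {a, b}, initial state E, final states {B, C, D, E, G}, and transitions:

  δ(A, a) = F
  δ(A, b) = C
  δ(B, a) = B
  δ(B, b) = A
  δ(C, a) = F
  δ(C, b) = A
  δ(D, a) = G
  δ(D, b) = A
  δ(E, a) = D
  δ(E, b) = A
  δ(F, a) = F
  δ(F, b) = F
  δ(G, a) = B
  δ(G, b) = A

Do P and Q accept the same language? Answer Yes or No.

Converting the expression P to a DFA (subset construction, then merging equivalent states) gives the minimal DFA with states {p0, p1, p2, p3}, start state p0, accepting states {p0, p3} and transitions p0: a→p0, b→p1; p1: a→p2, b→p3; p2: a→p2, b→p2; p3: a→p2, b→p1.
Exploring the product automaton P × Q from the start pair (p0, E), following both machines on each input symbol, reaches 7 state pairs: (p0, E), (p0, D), (p1, A), (p0, G), (p2, F), (p3, C), (p0, B).
P accepts in {p0, p3} and Q accepts in {B, C, D, E, G}. In every reachable pair the two components are either both accepting — (p0, E), (p0, D), (p0, G), (p3, C), (p0, B) — or both non-accepting, so no string is accepted by exactly one of the machines: L(P) \ L(Q) and L(Q) \ L(P) are both empty.
Hence every string is accepted by P iff it is accepted by Q, and the two languages coincide.

Yes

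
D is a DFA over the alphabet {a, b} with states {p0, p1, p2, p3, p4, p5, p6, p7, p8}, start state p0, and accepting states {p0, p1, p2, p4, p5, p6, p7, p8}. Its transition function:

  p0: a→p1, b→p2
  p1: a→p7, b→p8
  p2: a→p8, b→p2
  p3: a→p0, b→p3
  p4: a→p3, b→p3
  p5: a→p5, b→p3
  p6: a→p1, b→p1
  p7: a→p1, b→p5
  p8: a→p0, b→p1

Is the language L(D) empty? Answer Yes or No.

The empty string ε is accepted: the run p0 ends in the accepting state p0.
Since at least one string is accepted, L(D) is not empty.

No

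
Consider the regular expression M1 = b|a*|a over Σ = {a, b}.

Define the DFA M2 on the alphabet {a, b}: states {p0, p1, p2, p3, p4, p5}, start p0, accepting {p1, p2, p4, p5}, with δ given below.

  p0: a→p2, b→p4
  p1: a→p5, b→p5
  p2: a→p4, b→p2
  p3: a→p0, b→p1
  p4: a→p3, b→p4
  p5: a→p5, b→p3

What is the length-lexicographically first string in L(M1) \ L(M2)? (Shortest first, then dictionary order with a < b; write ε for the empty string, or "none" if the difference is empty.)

ε

The empty string ε is accepted by M1 but not by M2.
Since ε is the unique shortest string, it is the required witness.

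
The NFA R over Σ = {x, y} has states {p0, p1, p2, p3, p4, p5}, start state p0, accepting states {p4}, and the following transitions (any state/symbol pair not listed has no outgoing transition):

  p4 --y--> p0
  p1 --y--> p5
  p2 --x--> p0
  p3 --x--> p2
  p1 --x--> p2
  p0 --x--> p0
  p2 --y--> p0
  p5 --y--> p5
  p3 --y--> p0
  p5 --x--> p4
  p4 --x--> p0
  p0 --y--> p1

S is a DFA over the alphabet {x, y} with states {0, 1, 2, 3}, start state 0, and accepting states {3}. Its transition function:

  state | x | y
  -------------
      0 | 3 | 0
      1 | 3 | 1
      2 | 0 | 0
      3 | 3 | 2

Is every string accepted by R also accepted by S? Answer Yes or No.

Exploring the product automaton R × S from the start pair (p0, 0), following both machines on each input symbol, reaches 9 state pairs: (p0, 0), (p0, 3), (p1, 0), (p1, 2), (p2, 3), (p5, 0), (p2, 0), (p0, 2), (p4, 3).
R accepts in {p4} and S accepts in {3}. The reachable pairs whose R-component is accepting are (p4, 3); in each of them the S-component is accepting too, so the product for L(R) \ L(S) (R-component accepting, S-component rejecting) has no reachable accepting pair and the difference is empty.
Hence every string in L(R) is also in L(S).

Yes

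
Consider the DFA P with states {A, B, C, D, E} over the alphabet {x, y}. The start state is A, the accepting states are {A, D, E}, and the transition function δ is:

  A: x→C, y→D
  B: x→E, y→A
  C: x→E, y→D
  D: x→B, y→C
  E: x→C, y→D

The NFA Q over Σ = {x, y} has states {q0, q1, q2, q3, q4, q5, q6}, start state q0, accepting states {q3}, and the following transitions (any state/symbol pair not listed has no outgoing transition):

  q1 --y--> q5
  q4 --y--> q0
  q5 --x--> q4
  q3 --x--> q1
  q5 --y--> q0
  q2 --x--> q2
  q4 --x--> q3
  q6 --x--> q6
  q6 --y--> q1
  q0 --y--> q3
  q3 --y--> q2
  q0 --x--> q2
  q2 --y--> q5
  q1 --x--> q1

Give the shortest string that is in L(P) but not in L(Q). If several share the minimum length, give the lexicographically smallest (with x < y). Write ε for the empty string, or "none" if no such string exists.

ε

The empty string ε is accepted by P but not by Q.
Since ε is the unique shortest string, it is the required witness.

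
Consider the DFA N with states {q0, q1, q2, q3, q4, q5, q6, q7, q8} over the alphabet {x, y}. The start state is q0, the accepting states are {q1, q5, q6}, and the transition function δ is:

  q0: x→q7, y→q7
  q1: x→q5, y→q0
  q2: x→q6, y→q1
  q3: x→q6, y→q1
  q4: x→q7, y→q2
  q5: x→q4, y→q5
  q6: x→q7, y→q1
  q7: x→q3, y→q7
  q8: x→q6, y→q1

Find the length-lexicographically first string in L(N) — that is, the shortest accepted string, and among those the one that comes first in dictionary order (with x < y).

xxx

A breadth-first search from q0 reaches an accepting state first via the path q0 → q7 → q3 → q6 on input xxx.
No string of length < 3 is accepted (BFS exhausts all shorter strings without reaching an accepting state), and xxx is the lexicographically least accepting string of length 3.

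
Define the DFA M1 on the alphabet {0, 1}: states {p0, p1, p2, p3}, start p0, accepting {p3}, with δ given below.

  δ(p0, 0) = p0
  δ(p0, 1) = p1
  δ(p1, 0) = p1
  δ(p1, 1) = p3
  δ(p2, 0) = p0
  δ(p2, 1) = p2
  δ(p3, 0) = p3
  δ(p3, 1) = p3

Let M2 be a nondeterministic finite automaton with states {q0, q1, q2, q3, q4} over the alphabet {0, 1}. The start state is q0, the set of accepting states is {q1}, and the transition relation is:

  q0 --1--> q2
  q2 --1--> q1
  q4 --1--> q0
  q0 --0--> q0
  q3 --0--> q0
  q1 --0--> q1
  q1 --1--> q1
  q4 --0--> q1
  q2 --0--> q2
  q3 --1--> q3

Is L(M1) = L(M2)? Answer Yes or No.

Exploring the product automaton M1 × M2 from the start pair (p0, q0), following both machines on each input symbol, reaches 3 state pairs: (p0, q0), (p1, q2), (p3, q1).
M1 accepts in {p3} and M2 accepts in {q1}. In every reachable pair the two components are either both accepting — (p3, q1) — or both non-accepting, so no string is accepted by exactly one of the machines: L(M1) \ L(M2) and L(M2) \ L(M1) are both empty.
Hence every string is accepted by M1 iff it is accepted by M2, and the two languages coincide.

Yes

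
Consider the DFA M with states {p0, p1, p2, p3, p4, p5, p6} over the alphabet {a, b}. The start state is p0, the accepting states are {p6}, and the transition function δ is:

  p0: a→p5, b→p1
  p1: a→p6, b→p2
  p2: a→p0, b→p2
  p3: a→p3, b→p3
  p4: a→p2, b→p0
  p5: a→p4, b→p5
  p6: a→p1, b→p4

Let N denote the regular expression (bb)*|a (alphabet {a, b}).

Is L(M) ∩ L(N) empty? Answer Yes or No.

Yes

Converting the expression N to a DFA (subset construction, then merging equivalent states) gives the minimal DFA with states {n0, n1, n2, n3, n4}, start state n0, accepting states {n0, n1, n4} and transitions n0: a→n1, b→n2; n1: a→n3, b→n3; n2: a→n3, b→n4; n3: a→n3, b→n3; n4: a→n3, b→n2.
Exploring the product automaton M × N from the start pair (p0, n0), following both machines on each input symbol, reaches 11 state pairs: (p0, n0), (p5, n1), (p1, n2), (p4, n3), (p5, n3), (p6, n3), (p2, n4), (p2, n3), (p0, n3), (p1, n3), (p2, n2).
M accepts in {p6} and N accepts in {n0, n1, n4}; no reachable pair has both components accepting, so no string drives both machines to acceptance simultaneously and L(M) ∩ L(N) = ∅.
So no string is accepted by both, and the intersection is empty.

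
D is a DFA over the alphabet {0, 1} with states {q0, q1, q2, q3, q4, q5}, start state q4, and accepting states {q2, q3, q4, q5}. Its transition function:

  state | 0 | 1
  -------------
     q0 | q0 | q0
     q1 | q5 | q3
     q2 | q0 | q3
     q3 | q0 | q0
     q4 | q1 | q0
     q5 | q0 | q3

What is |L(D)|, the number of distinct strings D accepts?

4

The useful subgraph on states {q1, q3, q4, q5} is acyclic, so L(D) is finite; the longest accepting path visits 4 useful states, giving maximum string length 3.
Counting accepting paths from q4 by length: 1 of length 0, 2 of length 2, 1 of length 3. Total 4.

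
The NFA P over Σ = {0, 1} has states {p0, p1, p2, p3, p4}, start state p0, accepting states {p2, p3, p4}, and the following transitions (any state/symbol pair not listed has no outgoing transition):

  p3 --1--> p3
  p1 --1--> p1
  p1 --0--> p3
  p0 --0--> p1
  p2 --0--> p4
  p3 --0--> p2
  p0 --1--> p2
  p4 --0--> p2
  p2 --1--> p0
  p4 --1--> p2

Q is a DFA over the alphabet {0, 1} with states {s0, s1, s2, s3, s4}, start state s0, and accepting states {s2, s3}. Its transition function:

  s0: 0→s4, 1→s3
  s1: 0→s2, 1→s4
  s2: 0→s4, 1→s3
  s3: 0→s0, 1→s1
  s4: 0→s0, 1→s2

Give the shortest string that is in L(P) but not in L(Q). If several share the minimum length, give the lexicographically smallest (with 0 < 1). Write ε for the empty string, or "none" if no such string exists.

The string 00 is accepted by P but not by Q.
No shorter string lies in the difference, and 00 is the lexicographically first length-2 string in L(P) \ L(Q).

00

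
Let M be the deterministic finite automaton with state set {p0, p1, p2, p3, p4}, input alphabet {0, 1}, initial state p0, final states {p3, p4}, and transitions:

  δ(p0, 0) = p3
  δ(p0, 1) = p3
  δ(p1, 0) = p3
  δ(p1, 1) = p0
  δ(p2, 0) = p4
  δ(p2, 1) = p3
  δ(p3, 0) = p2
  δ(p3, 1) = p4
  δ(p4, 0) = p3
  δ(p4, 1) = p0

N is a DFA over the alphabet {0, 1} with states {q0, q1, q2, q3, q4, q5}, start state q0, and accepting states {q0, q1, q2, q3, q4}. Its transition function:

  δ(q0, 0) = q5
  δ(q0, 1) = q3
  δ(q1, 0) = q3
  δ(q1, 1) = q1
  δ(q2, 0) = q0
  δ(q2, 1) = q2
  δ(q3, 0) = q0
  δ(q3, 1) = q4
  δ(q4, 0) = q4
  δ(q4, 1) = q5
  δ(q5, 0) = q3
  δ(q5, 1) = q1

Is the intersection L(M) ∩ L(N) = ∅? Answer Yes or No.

No

The string 1 is accepted by both M and N.
Hence L(M) ∩ L(N) ≠ ∅.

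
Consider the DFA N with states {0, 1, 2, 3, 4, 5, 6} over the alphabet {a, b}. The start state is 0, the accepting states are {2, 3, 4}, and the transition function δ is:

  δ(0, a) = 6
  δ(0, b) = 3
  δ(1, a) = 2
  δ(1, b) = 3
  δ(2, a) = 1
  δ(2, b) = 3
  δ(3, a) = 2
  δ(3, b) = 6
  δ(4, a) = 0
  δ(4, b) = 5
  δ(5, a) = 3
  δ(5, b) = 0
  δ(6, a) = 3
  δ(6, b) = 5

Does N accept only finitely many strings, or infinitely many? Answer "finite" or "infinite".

State 2 is reachable from the start and can reach an accepting state, and it lies on the cycle 2 → 1 → 2.
Traversing that cycle any number of times yields accepted strings of unbounded length, so the language is infinite.

infinite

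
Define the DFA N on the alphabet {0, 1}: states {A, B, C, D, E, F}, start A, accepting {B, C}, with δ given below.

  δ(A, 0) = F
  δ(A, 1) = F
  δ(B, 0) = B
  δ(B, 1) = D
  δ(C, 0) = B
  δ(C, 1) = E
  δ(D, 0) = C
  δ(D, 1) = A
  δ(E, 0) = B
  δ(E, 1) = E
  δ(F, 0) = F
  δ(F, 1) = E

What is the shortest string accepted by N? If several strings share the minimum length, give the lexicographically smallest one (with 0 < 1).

010

A breadth-first search from A reaches an accepting state first via the path A → F → E → B on input 010.
No string of length < 3 is accepted (BFS exhausts all shorter strings without reaching an accepting state), and 010 is the lexicographically least accepting string of length 3.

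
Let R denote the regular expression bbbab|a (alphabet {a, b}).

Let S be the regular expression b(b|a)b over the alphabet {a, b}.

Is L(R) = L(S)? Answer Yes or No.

No

The string a is accepted by R but rejected by S.
So L(R) ≠ L(S).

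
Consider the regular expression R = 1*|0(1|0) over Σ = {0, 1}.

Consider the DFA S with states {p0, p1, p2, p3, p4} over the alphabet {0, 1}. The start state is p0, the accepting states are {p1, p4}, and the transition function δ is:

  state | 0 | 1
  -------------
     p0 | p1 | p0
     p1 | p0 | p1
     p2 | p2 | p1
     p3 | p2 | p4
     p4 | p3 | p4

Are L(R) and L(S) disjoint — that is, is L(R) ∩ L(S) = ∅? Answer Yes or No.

The string 01 is accepted by both R and S.
Hence L(R) ∩ L(S) ≠ ∅.

No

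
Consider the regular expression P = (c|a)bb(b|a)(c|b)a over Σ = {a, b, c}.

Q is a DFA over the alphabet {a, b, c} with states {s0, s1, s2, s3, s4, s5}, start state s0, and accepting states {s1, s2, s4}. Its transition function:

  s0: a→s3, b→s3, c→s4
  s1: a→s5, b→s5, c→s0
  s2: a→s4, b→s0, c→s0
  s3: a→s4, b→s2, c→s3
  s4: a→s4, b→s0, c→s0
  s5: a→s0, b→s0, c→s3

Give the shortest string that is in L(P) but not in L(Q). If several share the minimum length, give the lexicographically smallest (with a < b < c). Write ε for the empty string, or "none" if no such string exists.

The string cbbaba is accepted by P but not by Q.
No shorter string lies in the difference, and cbbaba is the lexicographically first length-6 string in L(P) \ L(Q).

cbbaba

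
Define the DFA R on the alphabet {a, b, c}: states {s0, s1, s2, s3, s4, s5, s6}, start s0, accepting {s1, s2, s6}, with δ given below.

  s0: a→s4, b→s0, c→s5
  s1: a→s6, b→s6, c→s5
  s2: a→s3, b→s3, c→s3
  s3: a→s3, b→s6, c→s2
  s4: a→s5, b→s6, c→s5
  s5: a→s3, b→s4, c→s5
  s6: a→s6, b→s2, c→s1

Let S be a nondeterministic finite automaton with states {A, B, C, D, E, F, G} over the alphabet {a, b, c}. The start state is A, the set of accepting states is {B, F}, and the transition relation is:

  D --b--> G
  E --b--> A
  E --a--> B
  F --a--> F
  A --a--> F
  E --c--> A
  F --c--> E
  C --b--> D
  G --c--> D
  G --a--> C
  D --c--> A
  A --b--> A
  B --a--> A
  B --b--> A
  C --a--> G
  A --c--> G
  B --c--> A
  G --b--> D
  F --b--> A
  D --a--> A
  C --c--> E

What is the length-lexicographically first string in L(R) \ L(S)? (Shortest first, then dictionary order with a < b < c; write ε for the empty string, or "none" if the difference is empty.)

ab

The string ab is accepted by R but not by S.
No shorter string lies in the difference, and ab is the lexicographically first length-2 string in L(R) \ L(S).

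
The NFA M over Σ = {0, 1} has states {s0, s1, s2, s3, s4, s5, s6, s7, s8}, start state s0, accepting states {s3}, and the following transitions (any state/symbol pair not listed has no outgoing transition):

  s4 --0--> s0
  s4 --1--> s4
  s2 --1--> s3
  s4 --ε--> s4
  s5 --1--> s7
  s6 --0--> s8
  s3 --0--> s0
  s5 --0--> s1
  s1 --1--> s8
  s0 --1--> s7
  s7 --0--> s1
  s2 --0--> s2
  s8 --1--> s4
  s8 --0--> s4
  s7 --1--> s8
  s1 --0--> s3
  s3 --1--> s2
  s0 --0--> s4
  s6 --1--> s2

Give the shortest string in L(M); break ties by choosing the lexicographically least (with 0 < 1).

A breadth-first search from s0 reaches an accepting state first via the path s0 → s7 → s1 → s3 on input 100.
No string of length < 3 is accepted (BFS exhausts all shorter strings without reaching an accepting state), and 100 is the lexicographically least accepting string of length 3.

100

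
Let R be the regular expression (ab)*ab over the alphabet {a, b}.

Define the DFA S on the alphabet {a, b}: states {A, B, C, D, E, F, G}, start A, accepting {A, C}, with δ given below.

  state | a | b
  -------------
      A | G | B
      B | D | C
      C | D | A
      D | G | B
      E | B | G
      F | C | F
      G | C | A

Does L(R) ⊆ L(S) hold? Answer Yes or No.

Yes

Converting the expression R to a DFA (subset construction, then merging equivalent states) gives the minimal DFA with states {r0, r1, r2, r3}, start state r0, accepting states {r3} and transitions r0: a→r1, b→r2; r1: a→r2, b→r3; r2: a→r2, b→r2; r3: a→r1, b→r2.
Exploring the product automaton R × S from the start pair (r0, A), following both machines on each input symbol, reaches 8 state pairs: (r0, A), (r1, G), (r2, B), (r2, C), (r3, A), (r2, D), (r2, A), (r2, G).
R accepts in {r3} and S accepts in {A, C}. The reachable pairs whose R-component is accepting are (r3, A); in each of them the S-component is accepting too, so the product for L(R) \ L(S) (R-component accepting, S-component rejecting) has no reachable accepting pair and the difference is empty.
Hence every string in L(R) is also in L(S).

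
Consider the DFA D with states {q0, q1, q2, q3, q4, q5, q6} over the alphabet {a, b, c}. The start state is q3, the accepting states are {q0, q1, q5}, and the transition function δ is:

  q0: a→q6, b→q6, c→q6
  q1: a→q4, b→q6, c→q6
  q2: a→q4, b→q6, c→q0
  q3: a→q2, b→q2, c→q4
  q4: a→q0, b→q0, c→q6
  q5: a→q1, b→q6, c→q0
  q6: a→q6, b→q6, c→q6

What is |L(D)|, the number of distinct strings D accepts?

The useful subgraph on states {q0, q2, q3, q4} is acyclic, so L(D) is finite; the longest accepting path visits 4 useful states, giving maximum string length 3.
Counting accepting paths from q3 by length: 4 of length 2, 4 of length 3. Total 8.

8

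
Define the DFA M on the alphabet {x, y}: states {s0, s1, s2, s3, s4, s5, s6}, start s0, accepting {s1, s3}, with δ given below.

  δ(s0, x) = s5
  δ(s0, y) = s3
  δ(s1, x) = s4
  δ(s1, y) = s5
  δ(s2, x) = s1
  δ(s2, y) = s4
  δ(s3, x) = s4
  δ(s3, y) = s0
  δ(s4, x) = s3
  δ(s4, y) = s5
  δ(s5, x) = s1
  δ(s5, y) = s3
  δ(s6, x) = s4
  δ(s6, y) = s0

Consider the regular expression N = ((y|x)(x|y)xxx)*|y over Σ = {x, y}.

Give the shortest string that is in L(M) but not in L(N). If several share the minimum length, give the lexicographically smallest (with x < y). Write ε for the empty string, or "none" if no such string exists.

xx

The string xx is accepted by M but not by N.
No shorter string lies in the difference, and xx is the lexicographically first length-2 string in L(M) \ L(N).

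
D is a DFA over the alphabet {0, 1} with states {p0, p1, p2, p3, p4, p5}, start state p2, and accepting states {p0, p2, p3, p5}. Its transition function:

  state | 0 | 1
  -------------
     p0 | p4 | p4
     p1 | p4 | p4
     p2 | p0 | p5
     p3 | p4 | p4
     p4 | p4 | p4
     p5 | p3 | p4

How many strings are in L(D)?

4

The useful subgraph on states {p0, p2, p3, p5} is acyclic, so L(D) is finite; the longest accepting path visits 3 useful states, giving maximum string length 2.
Counting accepting paths from p2 by length: 1 of length 0, 2 of length 1, 1 of length 2. Total 4.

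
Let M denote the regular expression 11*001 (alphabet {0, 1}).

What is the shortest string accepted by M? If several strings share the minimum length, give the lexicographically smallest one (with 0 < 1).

1001

By inspection of the expression, no string of length less than 4 matches, and 1001 is the lexicographically first match of length 4.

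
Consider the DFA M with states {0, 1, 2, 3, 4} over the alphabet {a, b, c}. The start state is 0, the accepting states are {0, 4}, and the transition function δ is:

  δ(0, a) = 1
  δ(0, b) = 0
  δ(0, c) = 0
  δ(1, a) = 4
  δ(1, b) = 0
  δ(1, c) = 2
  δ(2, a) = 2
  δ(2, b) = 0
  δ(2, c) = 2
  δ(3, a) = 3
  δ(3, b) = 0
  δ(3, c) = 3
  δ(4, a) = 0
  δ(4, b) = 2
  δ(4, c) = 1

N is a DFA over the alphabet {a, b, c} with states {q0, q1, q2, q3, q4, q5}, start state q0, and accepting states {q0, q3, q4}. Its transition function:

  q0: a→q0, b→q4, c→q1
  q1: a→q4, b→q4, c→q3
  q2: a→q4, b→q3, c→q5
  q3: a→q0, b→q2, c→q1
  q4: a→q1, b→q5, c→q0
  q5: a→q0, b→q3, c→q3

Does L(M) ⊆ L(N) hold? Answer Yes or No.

The string c is in L(M) but not in L(N).
So L(M) ⊄ L(N).

No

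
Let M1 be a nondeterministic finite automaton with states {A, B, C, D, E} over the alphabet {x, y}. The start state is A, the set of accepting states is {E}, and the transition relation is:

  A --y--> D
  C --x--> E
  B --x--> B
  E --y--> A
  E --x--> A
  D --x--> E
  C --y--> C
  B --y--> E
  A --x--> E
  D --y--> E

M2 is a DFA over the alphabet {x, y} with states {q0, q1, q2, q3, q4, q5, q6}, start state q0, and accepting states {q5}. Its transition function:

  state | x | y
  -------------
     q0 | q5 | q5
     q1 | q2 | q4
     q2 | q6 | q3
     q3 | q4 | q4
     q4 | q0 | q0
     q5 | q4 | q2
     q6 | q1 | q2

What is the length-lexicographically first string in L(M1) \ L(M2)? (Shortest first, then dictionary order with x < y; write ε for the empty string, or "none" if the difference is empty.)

yx

The string yx is accepted by M1 but not by M2.
No shorter string lies in the difference, and yx is the lexicographically first length-2 string in L(M1) \ L(M2).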